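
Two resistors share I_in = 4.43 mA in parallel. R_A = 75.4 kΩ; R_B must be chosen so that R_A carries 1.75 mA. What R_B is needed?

R_B ≈ 49.2 kΩ

In a two-way split, I_A/I_in = R_B/(R_A + R_B).
With f = 0.3950, R_B = R_A · f/(1−f) = 75.4 × 0.6530 = 49.24 kΩ.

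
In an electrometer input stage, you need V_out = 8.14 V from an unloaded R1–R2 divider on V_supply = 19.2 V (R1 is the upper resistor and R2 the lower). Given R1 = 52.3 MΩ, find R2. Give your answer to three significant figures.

R2 ≈ 38.5 MΩ

The divider ratio is R2/(R1+R2) = 8.14/19.2 = 0.4240.
R2 = R1 · 0.4240/(1 − 0.4240) = 38.49 MΩ.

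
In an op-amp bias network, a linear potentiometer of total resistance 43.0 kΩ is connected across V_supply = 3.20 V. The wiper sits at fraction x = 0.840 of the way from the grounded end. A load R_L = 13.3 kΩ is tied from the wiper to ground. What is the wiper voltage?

Lower segment x·R_p = 36.12 kΩ; upper segment (1−x)·R_p = 6.880 kΩ.
(x·R_p) ‖ R_L = 9.721 kΩ.
Loaded-divider output: V_out = 3.20 × 0.5856 = 1.874 V.

V_out ≈ 1.87 V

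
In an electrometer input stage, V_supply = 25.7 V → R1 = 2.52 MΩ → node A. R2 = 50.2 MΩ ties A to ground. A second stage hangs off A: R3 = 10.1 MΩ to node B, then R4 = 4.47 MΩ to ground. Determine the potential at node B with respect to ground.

Node A sees R2 in parallel with the series input of stage 2, R3 + R4 = 14.57 MΩ.
Effective lower resistance at A: R2 ‖ 14.57 = 11.29 MΩ.
V_A = 25.7 × 11.29/(2.52 + 11.29) = 21.01 V.
Then the unloaded second divider: V_B = V_A × R4/(R3+R4) = 21.01 × 0.3068 = 6.446 V.

V_B ≈ 6.45 V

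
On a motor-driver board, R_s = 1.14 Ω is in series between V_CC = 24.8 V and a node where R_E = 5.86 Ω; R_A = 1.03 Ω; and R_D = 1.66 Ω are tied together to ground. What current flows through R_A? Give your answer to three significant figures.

Parallel bank: R_p = 1/(1/5.86 + 1/1.03 + 1/1.66) = 0.5734 Ω.
Node voltage V_A = V_CC · R_p/(R_s + R_p) = 24.8 × 0.3347 = 8.300 V.
Branch current I = V_A/R_A = 8.300/1.03 = 8.058 A.
(Check via current divider: I_total = 14.47 A; share G_k/ΣG = 0.5567 → same result.)

I ≈ 8.06 A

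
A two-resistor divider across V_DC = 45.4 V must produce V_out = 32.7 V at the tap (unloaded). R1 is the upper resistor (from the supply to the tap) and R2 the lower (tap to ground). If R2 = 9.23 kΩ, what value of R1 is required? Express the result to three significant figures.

The divider ratio is R2/(R1+R2) = 32.7/45.4 = 0.7203.
Rearranging, R1 = R2·(1−k)/k = 9.23 × 0.3884 = 3.585 kΩ.

R1 ≈ 3.58 kΩ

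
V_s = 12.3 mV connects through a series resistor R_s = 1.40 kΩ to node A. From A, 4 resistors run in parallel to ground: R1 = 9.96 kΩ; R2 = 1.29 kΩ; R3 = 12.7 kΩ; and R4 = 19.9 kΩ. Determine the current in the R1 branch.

Parallel bank: R_p = 1/(1/9.96 + 1/1.29 + 1/12.7 + 1/19.9) = 0.9954 kΩ.
V_A by voltage divider: V_A = 12.3 × 0.9954/(1.40 + 0.9954) = 5.111 mV.
I(R1) = V_A / R1 = 5.111/9.96 = 0.5132 µA.

I ≈ 0.513 µA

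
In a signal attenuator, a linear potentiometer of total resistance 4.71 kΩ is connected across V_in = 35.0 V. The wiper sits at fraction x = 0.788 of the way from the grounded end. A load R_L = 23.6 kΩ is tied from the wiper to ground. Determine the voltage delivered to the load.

V_out ≈ 26.7 V

The pot divides into 0.9985 kΩ above the wiper and 3.711 kΩ below.
R_L loads the lower segment: effective lower R = 3.207 kΩ.
Loaded-divider output: V_out = 35.0 × 0.7626 = 26.69 V.
(Unloaded: V_out = x·V_in = 27.6 V.)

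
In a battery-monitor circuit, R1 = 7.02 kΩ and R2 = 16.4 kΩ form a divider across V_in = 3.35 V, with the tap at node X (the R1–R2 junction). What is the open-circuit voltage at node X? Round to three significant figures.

V_th ≈ 2.35 V

With X open, the divider is unloaded: V_th = 3.35 × 16.4/23.42 = 2.346 V.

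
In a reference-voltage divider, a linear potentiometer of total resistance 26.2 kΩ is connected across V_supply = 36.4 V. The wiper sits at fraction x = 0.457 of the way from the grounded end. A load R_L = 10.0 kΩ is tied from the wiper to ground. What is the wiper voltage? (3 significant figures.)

V_out ≈ 10.1 V

The pot divides into 14.23 kΩ above the wiper and 11.97 kΩ below.
R_L loads the lower segment: effective lower R = 5.449 kΩ.
Then V_out = V_supply · 5.449/(14.23 + 5.449) = 10.08 V.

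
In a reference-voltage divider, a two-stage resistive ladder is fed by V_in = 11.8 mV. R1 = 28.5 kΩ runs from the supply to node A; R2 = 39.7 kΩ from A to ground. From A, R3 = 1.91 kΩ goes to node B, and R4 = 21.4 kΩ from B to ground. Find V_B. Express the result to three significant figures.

V_B ≈ 3.68 mV

The second stage (R3 + R4 = 23.31 kΩ) loads node A in parallel with R2.
R2 ‖ (R3+R4) = 14.69 kΩ.
V_A = 11.8 × 14.69/(28.5 + 14.69) = 4.013 mV.
Then the unloaded second divider: V_B = V_A × R4/(R3+R4) = 4.013 × 0.9181 = 3.684 mV.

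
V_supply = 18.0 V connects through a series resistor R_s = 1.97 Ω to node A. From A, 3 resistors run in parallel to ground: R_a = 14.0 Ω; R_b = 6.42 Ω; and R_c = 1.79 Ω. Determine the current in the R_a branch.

I ≈ 0.505 A

Parallel bank: R_p = 1/(1/14.0 + 1/6.42 + 1/1.79) = 1.273 Ω.
Node voltage V_A = V_supply · R_p/(R_s + R_p) = 18.0 × 0.3924 = 7.064 V.
Branch current I = V_A/R_a = 7.064/14.0 = 0.5046 A.
(Equivalently: I_total = 5.551 A, then current-divider fraction G_k/ΣG = 0.09089.)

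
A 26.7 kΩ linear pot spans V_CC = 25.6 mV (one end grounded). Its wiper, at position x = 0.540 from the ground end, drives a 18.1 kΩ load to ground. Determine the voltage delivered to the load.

V_out ≈ 10.1 mV

Lower segment x·R_p = 14.42 kΩ; upper segment (1−x)·R_p = 12.28 kΩ.
(x·R_p) ‖ R_L = 8.025 kΩ.
V_out = 25.6 × 8.025/(12.28 + 8.025) = 10.12 mV.
(Unloaded: V_out = x·V_CC = 13.8 mV.)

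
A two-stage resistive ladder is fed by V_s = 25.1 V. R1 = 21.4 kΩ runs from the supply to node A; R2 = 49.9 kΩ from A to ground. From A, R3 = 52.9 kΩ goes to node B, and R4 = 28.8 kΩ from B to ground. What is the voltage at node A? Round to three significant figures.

V_A ≈ 14.8 V

Looking into the second stage from A: R3 + R4 = 81.70 kΩ appears in parallel with R2.
Effective lower resistance at A: R2 ‖ 81.70 = 30.98 kΩ.
V_A = 25.1 × 30.98/(21.4 + 30.98) = 14.85 V.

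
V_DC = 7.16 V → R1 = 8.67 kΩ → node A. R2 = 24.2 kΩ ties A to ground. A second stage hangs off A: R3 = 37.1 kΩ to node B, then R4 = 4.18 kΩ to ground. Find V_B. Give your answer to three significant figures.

V_B ≈ 0.462 V

Looking into the second stage from A: R3 + R4 = 41.28 kΩ appears in parallel with R2.
R2 ‖ (R3+R4) = 15.26 kΩ.
First divider: V_A = V_DC · 15.26/(8.67 + 15.26) = 4.565 V.
V_B = V_A × 0.1013 = 0.4623 V.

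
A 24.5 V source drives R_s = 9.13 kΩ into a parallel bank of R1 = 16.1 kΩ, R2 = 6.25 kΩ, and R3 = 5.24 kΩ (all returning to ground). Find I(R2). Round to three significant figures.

Parallel bank: R_p = 1/(1/16.1 + 1/6.25 + 1/5.24) = 2.422 kΩ.
V_A by voltage divider: V_A = 24.5 × 2.422/(9.13 + 2.422) = 5.136 V.
I(R2) = V_A / R2 = 5.136/6.25 = 0.8218 mA.
(Equivalently: I_total = 2.121 mA, then current-divider fraction G_k/ΣG = 0.3875.)

I ≈ 0.822 mA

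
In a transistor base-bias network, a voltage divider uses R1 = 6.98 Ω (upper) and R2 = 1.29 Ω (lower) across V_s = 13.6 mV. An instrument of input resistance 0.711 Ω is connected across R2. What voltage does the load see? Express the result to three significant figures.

The load sits in parallel with R2, giving an effective lower resistance R2' = R2·R_L/(R2+R_L) = 0.4584 Ω.
Then V_out = V_s · R2'/(R1 + R2') = 13.6 × 0.4584/7.438 = 0.8381 mV.

V_out ≈ 0.838 mV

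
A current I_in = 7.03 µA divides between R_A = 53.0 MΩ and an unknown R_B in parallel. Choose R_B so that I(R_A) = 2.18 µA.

R_B ≈ 23.8 MΩ

In a two-way split, I_A/I_in = R_B/(R_A + R_B).
2.18/7.03 = R_B/(R_A + R_B) → R_B = R_A · (0.3101)/(1 − 0.3101) = 53.0 × 0.4495 = 23.82 MΩ.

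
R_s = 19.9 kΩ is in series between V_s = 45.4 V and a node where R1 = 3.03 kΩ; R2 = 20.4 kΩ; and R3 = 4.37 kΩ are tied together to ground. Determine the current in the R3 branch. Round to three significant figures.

Combine the parallel branches: R_p = (1/3.03 + 1/20.4 + 1/4.37)⁻¹ = 1.645 kΩ.
V_A = 45.4 × 1.645/21.55 = 3.466 V.
Branch current I = V_A/R3 = 3.466/4.37 = 0.7932 mA.
(Equivalently: I_total = 2.107 mA, then current-divider fraction G_k/ΣG = 0.3764.)

I ≈ 0.793 mA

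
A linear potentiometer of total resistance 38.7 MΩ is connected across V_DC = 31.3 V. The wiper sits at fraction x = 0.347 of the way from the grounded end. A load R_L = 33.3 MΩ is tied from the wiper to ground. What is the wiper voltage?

V_out ≈ 8.60 V

Split the track: R_lower = x·R_p = 13.43 MΩ, R_upper = (1−x)·R_p = 25.27 MΩ.
(x·R_p) ‖ R_L = 9.570 MΩ.
V_out = 31.3 × 9.570/(25.27 + 9.570) = 8.597 V.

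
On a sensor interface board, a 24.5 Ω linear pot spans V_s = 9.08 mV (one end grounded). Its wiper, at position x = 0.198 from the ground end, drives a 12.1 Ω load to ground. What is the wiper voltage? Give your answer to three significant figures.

Lower segment x·R_p = 4.851 Ω; upper segment (1−x)·R_p = 19.65 Ω.
R_L loads the lower segment: effective lower R = 3.463 Ω.
V_out = 9.08 × 3.463/(19.65 + 3.463) = 1.360 mV.
(Unloaded: V_out = x·V_s = 1.80 mV.)

V_out ≈ 1.36 mV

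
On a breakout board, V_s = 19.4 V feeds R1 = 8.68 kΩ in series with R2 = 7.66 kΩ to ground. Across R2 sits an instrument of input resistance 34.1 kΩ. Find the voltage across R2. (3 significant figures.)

First combine the lower leg with the load: R2 ‖ R_L = 6.255 kΩ.
Then V_out = V_s · R2'/(R1 + R2') = 19.4 × 6.255/14.93 = 8.125 V.

V_out ≈ 8.12 V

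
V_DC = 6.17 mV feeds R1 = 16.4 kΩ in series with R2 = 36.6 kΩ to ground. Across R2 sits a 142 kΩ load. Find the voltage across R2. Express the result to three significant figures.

V_out ≈ 3.95 mV

The load sits in parallel with R2, giving an effective lower resistance R2' = R2·R_L/(R2+R_L) = 29.10 kΩ.
Now apply the divider: V_out = 6.17 × 0.6396 = 3.946 mV.
(Unloaded it would be 4.26 mV; the load pulls it down.)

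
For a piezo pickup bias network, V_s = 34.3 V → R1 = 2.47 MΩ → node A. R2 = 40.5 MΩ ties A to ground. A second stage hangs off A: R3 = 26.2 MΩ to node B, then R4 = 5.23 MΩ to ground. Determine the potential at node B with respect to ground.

V_B ≈ 5.01 V

Node A sees R2 in parallel with the series input of stage 2, R3 + R4 = 31.43 MΩ.
Effective lower resistance at A: R2 ‖ 31.43 = 17.70 MΩ.
V_A = 34.3 × 17.70/(2.47 + 17.70) = 30.10 V.
Stage 2 is unloaded, so V_B = V_A · R4/(R3+R4) = 30.10 × 5.23/31.43 = 5.009 V.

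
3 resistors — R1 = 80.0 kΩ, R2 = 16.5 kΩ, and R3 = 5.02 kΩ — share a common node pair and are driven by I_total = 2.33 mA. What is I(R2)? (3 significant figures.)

Conductances: ΣG = 1/80.0 + 1/16.5 + 1/5.02 = 0.2723 (1/kΩ).
R2 takes the fraction G_k/ΣG = 0.06061/0.2723 = 0.2226, so I = 2.33 × 0.2226 = 0.5186 mA.

I ≈ 0.519 mA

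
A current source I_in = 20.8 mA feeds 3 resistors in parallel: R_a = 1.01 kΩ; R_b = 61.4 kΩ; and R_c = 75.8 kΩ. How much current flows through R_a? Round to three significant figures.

Conductances: ΣG = 1/1.01 + 1/61.4 + 1/75.8 = 1.020 (1/kΩ).
R_a takes the fraction G_k/ΣG = 0.9901/1.020 = 0.9711, so I = 20.8 × 0.9711 = 20.20 mA.

I ≈ 20.2 mA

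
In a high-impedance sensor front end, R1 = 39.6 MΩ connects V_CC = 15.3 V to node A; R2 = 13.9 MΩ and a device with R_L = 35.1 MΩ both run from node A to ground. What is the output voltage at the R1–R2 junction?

The load sits in parallel with R2, giving an effective lower resistance R2' = R2·R_L/(R2+R_L) = 9.957 MΩ.
Now apply the divider: V_out = 15.3 × 0.2009 = 3.074 V.
(Unloaded it would be 3.98 V; the load pulls it down.)

V_out ≈ 3.07 V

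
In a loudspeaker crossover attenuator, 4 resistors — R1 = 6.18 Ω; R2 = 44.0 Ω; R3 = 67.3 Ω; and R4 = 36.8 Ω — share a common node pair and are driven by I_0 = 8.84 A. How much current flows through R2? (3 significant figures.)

ΣG = 1/6.18 + 1/44.0 + 1/67.3 + 1/36.8 = 0.2266.
By the current-divider rule, I = I_0 · G_k/ΣG = 8.84 × 0.1003 = 0.8867 A.

I ≈ 0.887 A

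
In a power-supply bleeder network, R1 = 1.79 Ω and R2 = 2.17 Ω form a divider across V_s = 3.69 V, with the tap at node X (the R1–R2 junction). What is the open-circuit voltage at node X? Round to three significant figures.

V_th is the unloaded tap voltage: V_s · R2/(R1+R2) = 3.69 × 0.5480 = 2.022 V.

V_th ≈ 2.02 V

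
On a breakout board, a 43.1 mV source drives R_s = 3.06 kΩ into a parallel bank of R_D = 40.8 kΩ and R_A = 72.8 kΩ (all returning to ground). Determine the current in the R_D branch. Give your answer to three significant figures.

Parallel bank: R_p = 1/(1/40.8 + 1/72.8) = 26.15 kΩ.
Node voltage V_A = V_supply · R_p/(R_s + R_p) = 43.1 × 0.8952 = 38.58 mV.
I(R_D) = V_A / R_D = 38.58/40.8 = 0.9457 µA.

I ≈ 0.946 µA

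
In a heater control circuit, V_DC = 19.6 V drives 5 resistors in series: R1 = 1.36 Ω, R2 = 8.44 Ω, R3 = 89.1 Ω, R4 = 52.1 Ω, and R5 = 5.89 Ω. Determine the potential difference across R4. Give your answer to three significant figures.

V ≈ 6.51 V

Total series resistance ΣR = 1.36 + 8.44 + 89.1 + 52.1 + 5.89 = 156.9 Ω.
V = V_DC · R/ΣR = 19.6 × 0.3321 = 6.509 V.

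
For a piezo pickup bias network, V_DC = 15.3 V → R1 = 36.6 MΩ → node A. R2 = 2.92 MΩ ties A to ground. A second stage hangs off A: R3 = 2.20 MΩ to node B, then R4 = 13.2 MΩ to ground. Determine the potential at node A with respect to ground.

Looking into the second stage from A: R3 + R4 = 15.40 MΩ appears in parallel with R2.
Effective lower resistance at A: R2 ‖ 15.40 = 2.455 MΩ.
First divider: V_A = V_DC · 2.455/(36.6 + 2.455) = 0.9616 V.

V_A ≈ 0.962 V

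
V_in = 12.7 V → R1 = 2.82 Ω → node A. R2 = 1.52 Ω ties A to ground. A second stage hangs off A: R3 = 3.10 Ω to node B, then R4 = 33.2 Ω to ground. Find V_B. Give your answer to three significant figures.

Node A sees R2 in parallel with the series input of stage 2, R3 + R4 = 36.30 Ω.
R2 ‖ (R3+R4) = 1.459 Ω.
V_A = 12.7 × 1.459/(2.82 + 1.459) = 4.330 V.
Stage 2 is unloaded, so V_B = V_A · R4/(R3+R4) = 4.330 × 33.2/36.30 = 3.960 V.

V_B ≈ 3.96 V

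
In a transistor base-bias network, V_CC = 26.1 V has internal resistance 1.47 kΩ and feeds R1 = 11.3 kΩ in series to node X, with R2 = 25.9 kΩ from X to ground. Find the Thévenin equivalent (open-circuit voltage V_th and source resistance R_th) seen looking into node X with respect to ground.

V_th ≈ 17.5 V, R_th ≈ 8.55 kΩ

R1' = 1.47 + 11.3 = 12.77 kΩ (source resistance + R1).
Open-circuit (no load on X): V_th = V_CC · R2/(R1' + R2) = 26.1 × 25.9/(12.77 + 25.9) = 17.48 V.
With V_CC suppressed (replaced by a short), R_th = R1' ‖ R2 = (12.77 × 25.9)/(12.77 + 25.9) = 8.553 kΩ.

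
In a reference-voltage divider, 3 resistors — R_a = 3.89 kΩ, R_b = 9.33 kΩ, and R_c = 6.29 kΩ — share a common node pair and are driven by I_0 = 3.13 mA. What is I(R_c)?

Conductances: ΣG = 1/3.89 + 1/9.33 + 1/6.29 = 0.5232 (1/kΩ).
By the current-divider rule, I = I_0 · G_k/ΣG = 3.13 × 0.3038 = 0.9510 mA.

I ≈ 0.951 mA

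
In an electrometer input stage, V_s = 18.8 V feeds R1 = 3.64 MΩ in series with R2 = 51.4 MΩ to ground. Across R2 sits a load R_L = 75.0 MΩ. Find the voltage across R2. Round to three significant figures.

V_out ≈ 16.8 V

R2 ‖ R_L = (51.4 × 75.0)/(51.4 + 75.0) = 30.50 MΩ.
Then V_out = V_s · R2'/(R1 + R2') = 18.8 × 30.50/34.14 = 16.80 V.
(Unloaded it would be 17.6 V; the load pulls it down.)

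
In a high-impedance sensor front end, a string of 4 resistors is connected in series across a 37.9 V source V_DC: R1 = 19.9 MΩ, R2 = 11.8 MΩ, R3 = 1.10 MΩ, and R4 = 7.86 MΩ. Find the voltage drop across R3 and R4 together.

V ≈ 8.35 V

Series total: ΣR = 19.9 + 11.8 + 1.10 + 7.86 = 40.66 MΩ.
R_{R3..R4} = 1.10 + 7.86 = 8.960 MΩ.
V = V_DC · R/ΣR = 37.9 × 0.2204 = 8.352 V.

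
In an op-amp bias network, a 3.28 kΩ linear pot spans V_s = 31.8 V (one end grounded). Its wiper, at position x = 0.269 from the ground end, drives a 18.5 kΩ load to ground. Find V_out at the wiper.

V_out ≈ 8.27 V

Split the track: R_lower = x·R_p = 0.8823 kΩ, R_upper = (1−x)·R_p = 2.398 kΩ.
(x·R_p) ‖ R_L = 0.8422 kΩ.
V_out = 31.8 × 0.8422/(2.398 + 0.8422) = 8.266 V.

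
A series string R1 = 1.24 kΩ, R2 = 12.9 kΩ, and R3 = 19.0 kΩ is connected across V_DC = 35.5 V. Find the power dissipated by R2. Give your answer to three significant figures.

P ≈ 14.8 mW

Series current I = V_DC/ΣR = 35.5/33.14 = 1.071 mA.
P(R2) = I²·R2 = (1.071)² × 12.9 = 14.80 mW.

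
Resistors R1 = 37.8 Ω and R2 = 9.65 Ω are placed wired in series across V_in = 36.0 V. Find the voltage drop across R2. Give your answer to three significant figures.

V ≈ 7.32 V

Series total: ΣR = 37.8 + 9.65 = 47.45 Ω.
By the voltage-divider rule, V = 36.0 × 9.650/47.45 = 7.321 V.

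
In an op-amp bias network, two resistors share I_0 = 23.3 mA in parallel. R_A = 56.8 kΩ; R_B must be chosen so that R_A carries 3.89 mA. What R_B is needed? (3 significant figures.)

R_B ≈ 11.4 kΩ

Two-branch current divider: I_A = I_0 · R_B/(R_A + R_B).
With f = 0.1670, R_B = R_A · f/(1−f) = 56.8 × 0.2004 = 11.38 kΩ.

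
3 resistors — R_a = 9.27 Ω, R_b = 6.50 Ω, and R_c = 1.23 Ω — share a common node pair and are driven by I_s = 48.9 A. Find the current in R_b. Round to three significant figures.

I ≈ 7.00 A

Total conductance ΣG = 1/9.27 + 1/6.50 + 1/1.23 = 1.075 (units of 1/Ω).
Current divider: I(R_b) = I_s · G_k/ΣG = 48.9 × (0.1538/1.075) = 48.9 × 0.1431 = 7.000 A.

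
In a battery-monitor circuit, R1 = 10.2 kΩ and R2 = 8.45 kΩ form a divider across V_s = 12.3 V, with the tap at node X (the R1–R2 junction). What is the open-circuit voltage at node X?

With X open, the divider is unloaded: V_th = 12.3 × 8.45/18.65 = 5.573 V.

V_th ≈ 5.57 V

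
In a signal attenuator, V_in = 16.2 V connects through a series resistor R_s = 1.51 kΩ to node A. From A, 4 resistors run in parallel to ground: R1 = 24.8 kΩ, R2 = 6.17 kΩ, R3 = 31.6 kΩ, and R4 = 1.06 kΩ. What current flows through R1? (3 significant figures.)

Parallel bank: R_p = 1/(1/24.8 + 1/6.17 + 1/31.6 + 1/1.06) = 0.8493 kΩ.
V_A = 16.2 × 0.8493/2.359 = 5.832 V.
Branch current I = V_A/R1 = 5.832/24.8 = 0.2351 mA.

I ≈ 0.235 mA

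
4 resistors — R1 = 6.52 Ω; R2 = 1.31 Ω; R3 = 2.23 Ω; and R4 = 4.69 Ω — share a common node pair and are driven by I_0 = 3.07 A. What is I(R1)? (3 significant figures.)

Conductances: ΣG = 1/6.52 + 1/1.31 + 1/2.23 + 1/4.69 = 1.578 (1/Ω).
R1 takes the fraction G_k/ΣG = 0.1534/1.578 = 0.09717, so I = 3.07 × 0.09717 = 0.2983 A.

I ≈ 0.298 A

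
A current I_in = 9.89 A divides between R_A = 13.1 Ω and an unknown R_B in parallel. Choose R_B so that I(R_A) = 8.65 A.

R_B ≈ 91.4 Ω

Two-branch current divider: I_A = I_in · R_B/(R_A + R_B).
8.65/9.89 = R_B/(R_A + R_B) → R_B = R_A · (0.8746)/(1 − 0.8746) = 13.1 × 6.976 = 91.38 Ω.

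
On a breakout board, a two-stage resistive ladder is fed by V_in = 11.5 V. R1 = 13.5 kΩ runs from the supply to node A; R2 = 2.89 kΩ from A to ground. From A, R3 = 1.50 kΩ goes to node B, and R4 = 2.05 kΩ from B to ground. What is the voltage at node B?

V_B ≈ 0.701 V

Node A sees R2 in parallel with the series input of stage 2, R3 + R4 = 3.550 kΩ.
Effective lower resistance at A: R2 ‖ 3.550 = 1.593 kΩ.
First divider: V_A = V_in · 1.593/(13.5 + 1.593) = 1.214 V.
Stage 2 is unloaded, so V_B = V_A · R4/(R3+R4) = 1.214 × 2.05/3.550 = 0.7009 V.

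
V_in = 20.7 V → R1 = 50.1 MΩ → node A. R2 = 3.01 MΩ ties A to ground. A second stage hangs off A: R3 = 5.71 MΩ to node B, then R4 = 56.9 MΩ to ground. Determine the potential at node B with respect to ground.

V_B ≈ 1.02 V

Looking into the second stage from A: R3 + R4 = 62.61 MΩ appears in parallel with R2.
Effective lower resistance at A: R2 ‖ 62.61 = 2.872 MΩ.
So V_A = 20.7 × 0.05422 = 1.122 V.
Stage 2 is unloaded, so V_B = V_A · R4/(R3+R4) = 1.122 × 56.9/62.61 = 1.020 V.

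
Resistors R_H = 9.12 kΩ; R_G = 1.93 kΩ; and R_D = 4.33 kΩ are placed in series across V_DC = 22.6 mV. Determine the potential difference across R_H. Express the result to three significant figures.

V ≈ 13.4 mV

Total series resistance ΣR = 9.12 + 1.93 + 4.33 = 15.38 kΩ.
By the voltage-divider rule, V = 22.6 × 9.120/15.38 = 13.40 mV.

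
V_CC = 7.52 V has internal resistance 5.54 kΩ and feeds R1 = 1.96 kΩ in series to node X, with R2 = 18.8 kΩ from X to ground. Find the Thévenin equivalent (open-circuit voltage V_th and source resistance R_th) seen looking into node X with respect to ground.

R1' = 5.54 + 1.96 = 7.500 kΩ (source resistance + R1).
Open-circuit (no load on X): V_th = V_CC · R2/(R1' + R2) = 7.52 × 18.8/(7.500 + 18.8) = 5.376 V.
With V_CC suppressed (replaced by a short), R_th = R1' ‖ R2 = (7.500 × 18.8)/(7.500 + 18.8) = 5.361 kΩ.

V_th ≈ 5.38 V, R_th ≈ 5.36 kΩ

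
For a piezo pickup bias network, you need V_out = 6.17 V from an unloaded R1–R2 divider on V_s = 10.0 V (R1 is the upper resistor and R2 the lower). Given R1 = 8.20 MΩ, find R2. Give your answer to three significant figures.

The divider ratio is R2/(R1+R2) = 6.17/10.0 = 0.6170.
Rearranging, R2 = R1·k/(1−k) = 8.20 × 1.611 = 13.21 MΩ.

R2 ≈ 13.2 MΩ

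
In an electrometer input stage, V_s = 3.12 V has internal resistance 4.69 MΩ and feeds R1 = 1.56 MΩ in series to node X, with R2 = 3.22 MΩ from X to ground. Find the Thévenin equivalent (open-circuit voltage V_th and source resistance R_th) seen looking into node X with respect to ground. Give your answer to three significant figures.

V_th ≈ 1.06 V, R_th ≈ 2.13 MΩ

R1' = 4.69 + 1.56 = 6.250 MΩ (source resistance + R1).
With X open, the divider is unloaded: V_th = 3.12 × 3.22/9.470 = 1.061 V.
Zeroing V_s shorts the top of R1' to ground, so R_th = R1' ‖ R2 = 2.125 MΩ.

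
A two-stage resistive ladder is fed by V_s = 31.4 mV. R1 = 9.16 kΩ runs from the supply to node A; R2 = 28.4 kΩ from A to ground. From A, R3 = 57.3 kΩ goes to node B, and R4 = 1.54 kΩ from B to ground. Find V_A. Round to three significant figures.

V_A ≈ 21.2 mV

The second stage (R3 + R4 = 58.84 kΩ) loads node A in parallel with R2.
Effective lower resistance at A: R2 ‖ 58.84 = 19.15 kΩ.
First divider: V_A = V_s · 19.15/(9.16 + 19.15) = 21.24 mV.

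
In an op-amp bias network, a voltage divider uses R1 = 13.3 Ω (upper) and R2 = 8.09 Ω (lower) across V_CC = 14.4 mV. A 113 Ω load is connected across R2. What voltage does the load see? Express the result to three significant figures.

First combine the lower leg with the load: R2 ‖ R_L = 7.550 Ω.
Then V_out = V_CC · R2'/(R1 + R2') = 14.4 × 7.550/20.85 = 5.214 mV.

V_out ≈ 5.21 mV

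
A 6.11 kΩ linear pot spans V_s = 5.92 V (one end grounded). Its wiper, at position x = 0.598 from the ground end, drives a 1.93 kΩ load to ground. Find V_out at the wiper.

Split the track: R_lower = x·R_p = 3.654 kΩ, R_upper = (1−x)·R_p = 2.456 kΩ.
R_L loads the lower segment: effective lower R = 1.263 kΩ.
V_out = 5.92 × 1.263/(2.456 + 1.263) = 2.010 V.

V_out ≈ 2.01 V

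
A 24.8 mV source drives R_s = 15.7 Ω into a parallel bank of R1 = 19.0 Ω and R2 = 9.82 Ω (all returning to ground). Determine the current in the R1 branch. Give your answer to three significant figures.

Parallel bank: R_p = 1/(1/19.0 + 1/9.82) = 6.474 Ω.
V_A = 24.8 × 6.474/22.17 = 7.241 mV.
Branch current I = V_A/R1 = 7.241/19.0 = 0.3811 mA.
(Check via current divider: I_total = 1.118 mA; share G_k/ΣG = 0.3407 → same result.)

I ≈ 0.381 mA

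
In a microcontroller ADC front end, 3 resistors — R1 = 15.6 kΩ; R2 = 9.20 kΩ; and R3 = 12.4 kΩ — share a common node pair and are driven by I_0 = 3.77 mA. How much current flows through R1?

I ≈ 0.954 mA

Conductances: ΣG = 1/15.6 + 1/9.20 + 1/12.4 = 0.2534 (1/kΩ).
R1 takes the fraction G_k/ΣG = 0.06410/0.2534 = 0.2529, so I = 3.77 × 0.2529 = 0.9535 mA.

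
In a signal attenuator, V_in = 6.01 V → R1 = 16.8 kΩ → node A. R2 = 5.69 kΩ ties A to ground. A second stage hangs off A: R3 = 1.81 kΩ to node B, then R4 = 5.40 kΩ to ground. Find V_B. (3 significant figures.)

Node A sees R2 in parallel with the series input of stage 2, R3 + R4 = 7.210 kΩ.
Effective lower resistance at A: R2 ‖ 7.210 = 3.180 kΩ.
So V_A = 6.01 × 0.1592 = 0.9566 V.
Then the unloaded second divider: V_B = V_A × R4/(R3+R4) = 0.9566 × 0.7490 = 0.7165 V.

V_B ≈ 0.716 V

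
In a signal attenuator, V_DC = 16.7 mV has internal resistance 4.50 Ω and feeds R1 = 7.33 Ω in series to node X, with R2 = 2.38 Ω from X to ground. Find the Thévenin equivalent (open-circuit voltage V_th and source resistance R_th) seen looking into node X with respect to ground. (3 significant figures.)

R1' = 4.50 + 7.33 = 11.83 Ω (source resistance + R1).
With X open, the divider is unloaded: V_th = 16.7 × 2.38/14.21 = 2.797 mV.
With V_DC suppressed (replaced by a short), R_th = R1' ‖ R2 = (11.83 × 2.38)/(11.83 + 2.38) = 1.981 Ω.

V_th ≈ 2.80 mV, R_th ≈ 1.98 Ω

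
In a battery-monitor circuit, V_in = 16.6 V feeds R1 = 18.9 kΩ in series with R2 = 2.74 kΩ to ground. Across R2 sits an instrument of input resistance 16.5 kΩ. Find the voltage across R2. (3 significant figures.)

V_out ≈ 1.84 V

First combine the lower leg with the load: R2 ‖ R_L = 2.350 kΩ.
Now apply the divider: V_out = 16.6 × 0.1106 = 1.836 V.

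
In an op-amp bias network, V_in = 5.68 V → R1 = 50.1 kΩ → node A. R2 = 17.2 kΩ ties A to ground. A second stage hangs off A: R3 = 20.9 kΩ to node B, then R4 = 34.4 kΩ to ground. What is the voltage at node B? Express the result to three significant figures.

The second stage (R3 + R4 = 55.30 kΩ) loads node A in parallel with R2.
R2 ‖ (R3+R4) = 13.12 kΩ.
V_A = 5.68 × 13.12/(50.1 + 13.12) = 1.179 V.
Then the unloaded second divider: V_B = V_A × R4/(R3+R4) = 1.179 × 0.6221 = 0.7332 V.

V_B ≈ 0.733 V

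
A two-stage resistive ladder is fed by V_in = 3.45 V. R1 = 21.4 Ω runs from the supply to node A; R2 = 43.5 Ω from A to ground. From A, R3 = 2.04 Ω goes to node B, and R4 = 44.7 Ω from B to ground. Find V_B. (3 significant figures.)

V_B ≈ 1.69 V

Looking into the second stage from A: R3 + R4 = 46.74 Ω appears in parallel with R2.
R2 ‖ (R3+R4) = 22.53 Ω.
So V_A = 3.45 × 0.5129 = 1.769 V.
Stage 2 is unloaded, so V_B = V_A · R4/(R3+R4) = 1.769 × 44.7/46.74 = 1.692 V.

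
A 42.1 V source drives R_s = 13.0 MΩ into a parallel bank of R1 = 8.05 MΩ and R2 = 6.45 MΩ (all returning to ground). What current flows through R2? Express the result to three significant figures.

I ≈ 1.41 µA

Combine the parallel branches: R_p = (1/8.05 + 1/6.45)⁻¹ = 3.581 MΩ.
Node voltage V_A = V_s · R_p/(R_s + R_p) = 42.1 × 0.2160 = 9.092 V.
Branch current I = V_A/R2 = 9.092/6.45 = 1.410 µA.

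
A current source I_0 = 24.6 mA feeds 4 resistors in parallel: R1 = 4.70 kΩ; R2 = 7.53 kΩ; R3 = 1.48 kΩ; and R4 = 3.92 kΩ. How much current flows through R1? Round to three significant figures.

I ≈ 4.10 mA

Conductances: ΣG = 1/4.70 + 1/7.53 + 1/1.48 + 1/3.92 = 1.276 (1/kΩ).
By the current-divider rule, I = I_0 · G_k/ΣG = 24.6 × 0.1667 = 4.101 mA.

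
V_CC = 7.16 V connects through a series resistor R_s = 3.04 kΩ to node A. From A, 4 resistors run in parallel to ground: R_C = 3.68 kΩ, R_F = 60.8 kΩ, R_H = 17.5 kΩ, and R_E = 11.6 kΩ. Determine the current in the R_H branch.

I ≈ 0.177 mA

Parallel bank: R_p = 1/(1/3.68 + 1/60.8 + 1/17.5 + 1/11.6) = 2.317 kΩ.
Node voltage V_A = V_CC · R_p/(R_s + R_p) = 7.16 × 0.4326 = 3.097 V.
Branch current I = V_A/R_H = 3.097/17.5 = 0.1770 mA.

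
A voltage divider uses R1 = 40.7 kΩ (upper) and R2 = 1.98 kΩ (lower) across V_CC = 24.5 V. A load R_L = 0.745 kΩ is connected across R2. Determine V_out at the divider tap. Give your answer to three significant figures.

The load sits in parallel with R2, giving an effective lower resistance R2' = R2·R_L/(R2+R_L) = 0.5413 kΩ.
Voltage divider with the loaded lower leg: V_out = 24.5 × 0.5413/(40.7 + 0.5413) = 24.5 × 0.01313 = 0.3216 V.

V_out ≈ 0.322 V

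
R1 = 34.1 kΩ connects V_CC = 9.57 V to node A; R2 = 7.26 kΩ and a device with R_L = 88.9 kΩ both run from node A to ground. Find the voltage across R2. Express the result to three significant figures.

V_out ≈ 1.57 V

R2 ‖ R_L = (7.26 × 88.9)/(7.26 + 88.9) = 6.712 kΩ.
Now apply the divider: V_out = 9.57 × 0.1645 = 1.574 V.
(Unloaded it would be 1.68 V; the load pulls it down.)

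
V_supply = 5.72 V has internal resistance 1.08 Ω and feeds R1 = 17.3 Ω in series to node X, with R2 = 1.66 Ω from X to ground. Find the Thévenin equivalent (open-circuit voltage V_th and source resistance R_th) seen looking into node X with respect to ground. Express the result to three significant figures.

R1' = 1.08 + 17.3 = 18.38 Ω (source resistance + R1).
Open-circuit (no load on X): V_th = V_supply · R2/(R1' + R2) = 5.72 × 1.66/(18.38 + 1.66) = 0.4738 V.
Looking into X with the source shorted: R_th = R1'·R2/(R1'+R2) = 18.38 × 1.66/20.04 = 1.522 Ω.

V_th ≈ 0.474 V, R_th ≈ 1.52 Ω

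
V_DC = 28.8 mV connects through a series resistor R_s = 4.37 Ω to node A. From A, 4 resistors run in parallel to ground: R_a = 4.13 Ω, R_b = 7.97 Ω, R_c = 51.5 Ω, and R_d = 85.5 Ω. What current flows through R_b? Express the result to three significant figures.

Parallel bank: R_p = 1/(1/4.13 + 1/7.97 + 1/51.5 + 1/85.5) = 2.508 Ω.
V_A = 28.8 × 2.508/6.878 = 10.50 mV.
I(R_b) = V_A / R_b = 10.50/7.97 = 1.318 mA.

I ≈ 1.32 mA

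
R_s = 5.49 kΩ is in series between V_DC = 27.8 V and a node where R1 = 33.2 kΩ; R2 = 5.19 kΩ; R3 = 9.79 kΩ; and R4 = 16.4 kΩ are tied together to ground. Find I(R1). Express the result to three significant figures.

Equivalent of the parallel group: R_p = 2.591 kΩ.
Node voltage V_A = V_DC · R_p/(R_s + R_p) = 27.8 × 0.3206 = 8.914 V.
Branch current I = V_A/R1 = 8.914/33.2 = 0.2685 mA.

I ≈ 0.268 mA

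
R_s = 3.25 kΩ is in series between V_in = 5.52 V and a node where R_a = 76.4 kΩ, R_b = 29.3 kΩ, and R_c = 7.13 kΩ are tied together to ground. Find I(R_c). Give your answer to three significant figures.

Combine the parallel branches: R_p = (1/76.4 + 1/29.3 + 1/7.13)⁻¹ = 5.334 kΩ.
Node voltage V_A = V_in · R_p/(R_s + R_p) = 5.52 × 0.6214 = 3.430 V.
Branch current I = V_A/R_c = 3.430/7.13 = 0.4811 mA.
(Check via current divider: I_total = 0.6430 mA; share G_k/ΣG = 0.7481 → same result.)

I ≈ 0.481 mA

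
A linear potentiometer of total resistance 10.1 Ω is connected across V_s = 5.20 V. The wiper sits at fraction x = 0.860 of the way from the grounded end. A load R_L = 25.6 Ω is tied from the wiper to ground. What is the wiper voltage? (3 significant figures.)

V_out ≈ 4.27 V

Split the track: R_lower = x·R_p = 8.686 Ω, R_upper = (1−x)·R_p = 1.414 Ω.
(x·R_p) ‖ R_L = 6.485 Ω.
Loaded-divider output: V_out = 5.20 × 0.8210 = 4.269 V.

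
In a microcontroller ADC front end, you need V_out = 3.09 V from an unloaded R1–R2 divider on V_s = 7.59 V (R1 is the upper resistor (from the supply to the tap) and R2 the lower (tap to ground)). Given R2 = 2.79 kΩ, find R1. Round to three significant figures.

R1 ≈ 4.06 kΩ

The divider ratio is R2/(R1+R2) = 3.09/7.59 = 0.4071.
Rearranging, R1 = R2·(1−k)/k = 2.79 × 1.456 = 4.063 kΩ.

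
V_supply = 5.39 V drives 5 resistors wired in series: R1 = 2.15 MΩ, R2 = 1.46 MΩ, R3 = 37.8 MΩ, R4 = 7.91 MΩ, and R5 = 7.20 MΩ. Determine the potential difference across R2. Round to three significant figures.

ΣR = 2.15 + 1.46 + 37.8 + 7.91 + 7.20 = 56.52 MΩ.
V = V_supply · R/ΣR = 5.39 × 0.02583 = 0.1392 V.

V ≈ 0.139 V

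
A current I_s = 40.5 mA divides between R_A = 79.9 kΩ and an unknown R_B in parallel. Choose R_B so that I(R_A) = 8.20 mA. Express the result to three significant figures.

The fraction through R_A equals R_B/(R_A+R_B).
With f = 0.2025, R_B = R_A · f/(1−f) = 79.9 × 0.2539 = 20.28 kΩ.

R_B ≈ 20.3 kΩ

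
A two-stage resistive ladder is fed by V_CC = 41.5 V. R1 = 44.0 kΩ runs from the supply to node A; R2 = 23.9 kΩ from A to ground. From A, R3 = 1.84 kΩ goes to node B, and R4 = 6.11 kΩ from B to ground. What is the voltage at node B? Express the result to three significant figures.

V_B ≈ 3.81 V

Looking into the second stage from A: R3 + R4 = 7.950 kΩ appears in parallel with R2.
R2 ‖ (R3+R4) = 5.966 kΩ.
First divider: V_A = V_CC · 5.966/(44.0 + 5.966) = 4.955 V.
Then the unloaded second divider: V_B = V_A × R4/(R3+R4) = 4.955 × 0.7686 = 3.808 V.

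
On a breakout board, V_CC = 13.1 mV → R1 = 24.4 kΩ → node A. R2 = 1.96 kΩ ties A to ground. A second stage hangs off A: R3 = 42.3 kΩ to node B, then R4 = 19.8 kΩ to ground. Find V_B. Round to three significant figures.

V_B ≈ 0.302 mV

The second stage (R3 + R4 = 62.10 kΩ) loads node A in parallel with R2.
Effective lower resistance at A: R2 ‖ 62.10 = 1.900 kΩ.
First divider: V_A = V_CC · 1.900/(24.4 + 1.900) = 0.9464 mV.
Then the unloaded second divider: V_B = V_A × R4/(R3+R4) = 0.9464 × 0.3188 = 0.3018 mV.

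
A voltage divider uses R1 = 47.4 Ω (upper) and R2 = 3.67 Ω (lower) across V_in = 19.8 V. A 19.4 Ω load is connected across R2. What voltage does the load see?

First combine the lower leg with the load: R2 ‖ R_L = 3.086 Ω.
Then V_out = V_in · R2'/(R1 + R2') = 19.8 × 3.086/50.49 = 1.210 V.

V_out ≈ 1.21 V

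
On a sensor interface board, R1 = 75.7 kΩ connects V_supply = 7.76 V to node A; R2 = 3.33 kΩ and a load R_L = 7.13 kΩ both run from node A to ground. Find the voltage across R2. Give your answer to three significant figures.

V_out ≈ 0.226 V

First combine the lower leg with the load: R2 ‖ R_L = 2.270 kΩ.
Now apply the divider: V_out = 7.76 × 0.02911 = 0.2259 V.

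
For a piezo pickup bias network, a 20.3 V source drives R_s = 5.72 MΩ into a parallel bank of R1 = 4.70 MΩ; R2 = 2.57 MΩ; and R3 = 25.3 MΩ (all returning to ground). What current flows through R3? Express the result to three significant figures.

Parallel bank: R_p = 1/(1/4.70 + 1/2.57 + 1/25.3) = 1.559 MΩ.
V_A = 20.3 × 1.559/7.279 = 4.348 V.
Branch current I = V_A/R3 = 4.348/25.3 = 0.1719 µA.
(Equivalently: I_total = 2.789 µA, then current-divider fraction G_k/ΣG = 0.06162.)

I ≈ 0.172 µA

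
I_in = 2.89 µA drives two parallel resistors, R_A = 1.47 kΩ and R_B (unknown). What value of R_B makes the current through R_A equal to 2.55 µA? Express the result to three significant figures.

R_B ≈ 11.0 kΩ

The fraction through R_A equals R_B/(R_A+R_B).
2.55/2.89 = R_B/(R_A + R_B) → R_B = R_A · (0.8824)/(1 − 0.8824) = 1.47 × 7.500 = 11.02 kΩ.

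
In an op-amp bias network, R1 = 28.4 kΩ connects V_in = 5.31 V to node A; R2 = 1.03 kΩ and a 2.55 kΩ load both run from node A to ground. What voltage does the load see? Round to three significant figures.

V_out ≈ 0.134 V

R2 ‖ R_L = (1.03 × 2.55)/(1.03 + 2.55) = 0.7337 kΩ.
Now apply the divider: V_out = 5.31 × 0.02518 = 0.1337 V.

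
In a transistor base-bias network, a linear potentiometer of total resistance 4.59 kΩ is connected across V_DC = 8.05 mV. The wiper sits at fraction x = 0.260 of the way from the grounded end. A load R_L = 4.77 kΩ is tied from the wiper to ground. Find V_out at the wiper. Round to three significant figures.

Split the track: R_lower = x·R_p = 1.193 kΩ, R_upper = (1−x)·R_p = 3.397 kΩ.
Lower segment in parallel with the load: 1.193 ‖ 4.77 = 0.9546 kΩ.
Then V_out = V_DC · 0.9546/(3.397 + 0.9546) = 1.766 mV.

V_out ≈ 1.77 mV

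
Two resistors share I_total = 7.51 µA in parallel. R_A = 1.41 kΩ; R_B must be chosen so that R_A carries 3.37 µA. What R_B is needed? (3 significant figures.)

R_B ≈ 1.15 kΩ

Two-branch current divider: I_A = I_total · R_B/(R_A + R_B).
With f = 0.4487, R_B = R_A · f/(1−f) = 1.41 × 0.8140 = 1.148 kΩ.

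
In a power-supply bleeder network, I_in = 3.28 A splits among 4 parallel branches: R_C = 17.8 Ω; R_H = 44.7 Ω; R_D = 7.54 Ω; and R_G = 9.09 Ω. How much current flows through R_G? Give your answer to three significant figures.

Total conductance ΣG = 1/17.8 + 1/44.7 + 1/7.54 + 1/9.09 = 0.3212 (units of 1/Ω).
By the current-divider rule, I = I_in · G_k/ΣG = 3.28 × 0.3425 = 1.123 A.

I ≈ 1.12 A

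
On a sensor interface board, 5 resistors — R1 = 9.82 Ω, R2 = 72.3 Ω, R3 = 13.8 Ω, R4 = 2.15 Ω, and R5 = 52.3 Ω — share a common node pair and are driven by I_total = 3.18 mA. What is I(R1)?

I ≈ 0.482 mA

Total conductance ΣG = 1/9.82 + 1/72.3 + 1/13.8 + 1/2.15 + 1/52.3 = 0.6724 (units of 1/Ω).
R1 takes the fraction G_k/ΣG = 0.1018/0.6724 = 0.1515, so I = 3.18 × 0.1515 = 0.4816 mA.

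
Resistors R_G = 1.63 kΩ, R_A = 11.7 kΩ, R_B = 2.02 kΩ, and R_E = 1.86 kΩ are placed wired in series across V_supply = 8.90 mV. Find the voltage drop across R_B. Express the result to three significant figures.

V ≈ 1.04 mV

Series total: ΣR = 1.63 + 11.7 + 2.02 + 1.86 = 17.21 kΩ.
By the voltage-divider rule, V = 8.90 × 2.020/17.21 = 1.045 mV.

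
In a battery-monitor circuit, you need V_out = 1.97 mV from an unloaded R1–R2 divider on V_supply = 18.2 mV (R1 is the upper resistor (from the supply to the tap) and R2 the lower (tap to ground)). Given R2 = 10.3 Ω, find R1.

R1 ≈ 84.9 Ω

Required fraction k = V_out/V_supply = 0.1082.
Rearranging, R1 = R2·(1−k)/k = 10.3 × 8.239 = 84.86 Ω.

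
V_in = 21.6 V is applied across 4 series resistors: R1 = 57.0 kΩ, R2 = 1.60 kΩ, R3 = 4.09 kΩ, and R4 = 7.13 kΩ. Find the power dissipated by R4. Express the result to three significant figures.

ΣR = 69.82 kΩ → I = 21.6/69.82 = 0.3094 mA.
V(R4) = I·R = 2.206 V; P = V·I = 2.206 × 0.3094 = 0.6824 mW.

P ≈ 0.682 mW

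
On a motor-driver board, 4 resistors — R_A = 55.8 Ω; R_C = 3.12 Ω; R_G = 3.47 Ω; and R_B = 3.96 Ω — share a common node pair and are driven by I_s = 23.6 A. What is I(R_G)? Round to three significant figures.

I ≈ 7.74 A

Conductances: ΣG = 1/55.8 + 1/3.12 + 1/3.47 + 1/3.96 = 0.8791 (1/Ω).
R_G takes the fraction G_k/ΣG = 0.2882/0.8791 = 0.3278, so I = 23.6 × 0.3278 = 7.736 A.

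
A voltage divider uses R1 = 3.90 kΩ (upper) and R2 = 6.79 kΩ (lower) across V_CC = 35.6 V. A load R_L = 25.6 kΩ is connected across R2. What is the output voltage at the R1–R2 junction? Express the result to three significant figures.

R2 ‖ R_L = (6.79 × 25.6)/(6.79 + 25.6) = 5.367 kΩ.
Then V_out = V_CC · R2'/(R1 + R2') = 35.6 × 5.367/9.267 = 20.62 V.

V_out ≈ 20.6 V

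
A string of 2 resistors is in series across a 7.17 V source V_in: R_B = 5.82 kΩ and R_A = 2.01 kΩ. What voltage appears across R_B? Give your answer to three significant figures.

ΣR = 5.82 + 2.01 = 7.830 kΩ.
By the voltage-divider rule, V = 7.17 × 5.820/7.830 = 5.329 V.

V ≈ 5.33 V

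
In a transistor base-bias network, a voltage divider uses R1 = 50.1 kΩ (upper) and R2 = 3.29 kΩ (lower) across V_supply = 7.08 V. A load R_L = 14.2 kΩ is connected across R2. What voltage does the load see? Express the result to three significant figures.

V_out ≈ 0.358 V

The load sits in parallel with R2, giving an effective lower resistance R2' = R2·R_L/(R2+R_L) = 2.671 kΩ.
Voltage divider with the loaded lower leg: V_out = 7.08 × 2.671/(50.1 + 2.671) = 7.08 × 0.05062 = 0.3584 V.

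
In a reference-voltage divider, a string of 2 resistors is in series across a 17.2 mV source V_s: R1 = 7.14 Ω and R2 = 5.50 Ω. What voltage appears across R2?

V ≈ 7.48 mV

Series total: ΣR = 7.14 + 5.50 = 12.64 Ω.
Voltage divider: V = V_s · (5.500 / 12.64) = 17.2 × 0.4351 = 7.484 mV.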